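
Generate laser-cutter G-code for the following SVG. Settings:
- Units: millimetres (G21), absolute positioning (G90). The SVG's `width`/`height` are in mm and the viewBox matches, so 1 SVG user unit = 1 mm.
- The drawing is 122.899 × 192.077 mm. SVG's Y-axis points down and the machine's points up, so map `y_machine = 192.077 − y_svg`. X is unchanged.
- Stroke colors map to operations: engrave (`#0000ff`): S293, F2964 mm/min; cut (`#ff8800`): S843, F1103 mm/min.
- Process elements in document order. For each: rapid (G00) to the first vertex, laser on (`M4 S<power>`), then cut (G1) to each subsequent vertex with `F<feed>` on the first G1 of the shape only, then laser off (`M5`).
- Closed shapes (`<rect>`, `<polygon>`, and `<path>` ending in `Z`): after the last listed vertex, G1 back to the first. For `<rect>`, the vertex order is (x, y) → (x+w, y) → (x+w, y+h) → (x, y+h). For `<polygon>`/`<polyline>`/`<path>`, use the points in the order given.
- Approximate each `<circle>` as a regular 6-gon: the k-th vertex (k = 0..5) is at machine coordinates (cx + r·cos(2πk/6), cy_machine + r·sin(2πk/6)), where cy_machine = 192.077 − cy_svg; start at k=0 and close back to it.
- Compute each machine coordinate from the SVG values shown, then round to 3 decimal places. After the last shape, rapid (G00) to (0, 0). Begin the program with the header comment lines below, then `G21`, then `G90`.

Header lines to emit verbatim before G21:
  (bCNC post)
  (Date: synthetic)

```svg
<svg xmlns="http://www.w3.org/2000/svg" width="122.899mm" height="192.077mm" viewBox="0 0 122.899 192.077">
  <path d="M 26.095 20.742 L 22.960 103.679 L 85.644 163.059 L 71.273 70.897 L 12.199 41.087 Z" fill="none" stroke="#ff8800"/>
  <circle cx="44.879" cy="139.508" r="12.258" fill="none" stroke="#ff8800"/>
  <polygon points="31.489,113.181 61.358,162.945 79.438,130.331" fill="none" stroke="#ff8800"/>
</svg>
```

(bCNC post)
(Date: synthetic)
G21
G90
G00 X26.095 Y171.335
M4 S843
G1 X22.960 Y88.398 F1103
G1 X85.644 Y29.018
G1 X71.273 Y121.180
G1 X12.199 Y150.990
G1 X26.095 Y171.335
M5
G00 X57.137 Y52.569
M4 S843
G1 X51.008 Y63.185 F1103
G1 X38.750 Y63.185
G1 X32.621 Y52.569
G1 X38.750 Y41.953
G1 X51.008 Y41.953
G1 X57.137 Y52.569
M5
G00 X31.489 Y78.896
M4 S843
G1 X61.358 Y29.132 F1103
G1 X79.438 Y61.746
G1 X31.489 Y78.896
M5
G00 X0.000 Y0.000

1 u = 1 mm; y_m = 192.077 − y.

[1] `<path>` closed polygon, #ff8800→cut S843 F1103: (26.095,171.335) → (22.960,88.398) → (85.644,29.018) → (71.273,121.180) → (12.199,150.990) → (26.095,171.335) (closed)

[2] `<circle>` circle, #ff8800→cut S843 F1103: (57.137,52.569) → (51.008,63.185) → (38.750,63.185) → (32.621,52.569) → (38.750,41.953) → (51.008,41.953) → (57.137,52.569) (closed)

[3] `<polygon>` closed polygon, #ff8800→cut S843 F1103: (31.489,78.896) → (61.358,29.132) → (79.438,61.746) → (31.489,78.896) (closed)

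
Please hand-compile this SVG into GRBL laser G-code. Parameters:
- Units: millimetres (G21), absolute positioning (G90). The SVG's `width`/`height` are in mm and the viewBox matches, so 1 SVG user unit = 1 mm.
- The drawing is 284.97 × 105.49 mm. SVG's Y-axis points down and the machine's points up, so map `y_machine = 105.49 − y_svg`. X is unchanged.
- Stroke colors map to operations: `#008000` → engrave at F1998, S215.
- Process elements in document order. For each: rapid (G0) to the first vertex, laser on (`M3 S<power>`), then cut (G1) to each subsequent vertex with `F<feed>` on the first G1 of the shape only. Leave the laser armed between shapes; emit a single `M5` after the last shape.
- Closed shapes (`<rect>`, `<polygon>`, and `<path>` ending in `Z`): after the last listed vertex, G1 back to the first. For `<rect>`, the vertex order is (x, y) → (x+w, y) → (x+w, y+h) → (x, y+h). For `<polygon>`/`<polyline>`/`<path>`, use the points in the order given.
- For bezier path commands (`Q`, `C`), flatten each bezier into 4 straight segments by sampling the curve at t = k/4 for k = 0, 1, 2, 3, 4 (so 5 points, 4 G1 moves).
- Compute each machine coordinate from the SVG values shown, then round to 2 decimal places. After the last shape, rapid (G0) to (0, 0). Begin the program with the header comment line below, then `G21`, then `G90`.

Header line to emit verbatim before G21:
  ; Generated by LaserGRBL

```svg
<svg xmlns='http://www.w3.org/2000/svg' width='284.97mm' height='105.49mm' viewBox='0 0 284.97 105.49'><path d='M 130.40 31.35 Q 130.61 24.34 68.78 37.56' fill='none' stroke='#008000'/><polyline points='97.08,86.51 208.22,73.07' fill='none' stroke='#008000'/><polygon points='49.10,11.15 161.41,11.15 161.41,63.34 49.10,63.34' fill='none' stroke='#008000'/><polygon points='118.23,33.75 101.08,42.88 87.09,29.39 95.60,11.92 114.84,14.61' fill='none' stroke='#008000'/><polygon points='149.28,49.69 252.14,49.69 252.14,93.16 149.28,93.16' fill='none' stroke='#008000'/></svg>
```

; Generated by LaserGRBL
G21
G90
G0 X130.40 Y74.14
M3 S215
G1 X126.63 Y76.38 F1998
G1 X115.10 Y76.09
G1 X95.82 Y73.28
G1 X68.78 Y67.93
G0 X97.08 Y18.98
M3 S215
G1 X208.22 Y32.42 F1998
G0 X49.10 Y94.34
M3 S215
G1 X161.41 Y94.34 F1998
G1 X161.41 Y42.15
G1 X49.10 Y42.15
G1 X49.10 Y94.34
G0 X118.23 Y71.74
M3 S215
G1 X101.08 Y62.61 F1998
G1 X87.09 Y76.10
G1 X95.60 Y93.57
G1 X114.84 Y90.88
G1 X118.23 Y71.74
G0 X149.28 Y55.80
M3 S215
G1 X252.14 Y55.80 F1998
G1 X252.14 Y12.33
G1 X149.28 Y12.33
G1 X149.28 Y55.80
M5
G0 X0.00 Y0.00

viewBox `0 0 284.97 105.49` with mm width/height → 1 unit = 1 mm. Flip: y_m = 105.49 − y_svg.

**Shape 1** — `<path>` quadratic bezier, stroke `#008000` → engrave (S215, F1998). Control points (SVG): P0=(130.40,31.35), P1=(130.61,24.34), P2=(68.78,37.56); sampled at t=k/4. Machine vertices: (130.40,74.14) → (126.63,76.38) → (115.10,76.09) → (95.82,73.28) → (68.78,67.93). Open path.

**Shape 2** — `<polyline>` line segment, stroke `#008000` → engrave (S215, F1998). Machine vertices: (97.08,18.98) → (208.22,32.42). Open path.

**Shape 3** — `<polygon>` rectangle, stroke `#008000` → engrave (S215, F1998). Machine vertices: (49.10,94.34) → (161.41,94.34) → (161.41,42.15) → (49.10,42.15) → (49.10,94.34). Closed: final G1 returns to the first vertex.

**Shape 4** — `<polygon>` regular polygon, stroke `#008000` → engrave (S215, F1998). Machine vertices: (118.23,71.74) → (101.08,62.61) → (87.09,76.10) → (95.60,93.57) → (114.84,90.88) → (118.23,71.74). Closed: final G1 returns to the first vertex.

**Shape 5** — `<polygon>` rectangle, stroke `#008000` → engrave (S215, F1998). Machine vertices: (149.28,55.80) → (252.14,55.80) → (252.14,12.33) → (149.28,12.33) → (149.28,55.80). Closed: final G1 returns to the first vertex.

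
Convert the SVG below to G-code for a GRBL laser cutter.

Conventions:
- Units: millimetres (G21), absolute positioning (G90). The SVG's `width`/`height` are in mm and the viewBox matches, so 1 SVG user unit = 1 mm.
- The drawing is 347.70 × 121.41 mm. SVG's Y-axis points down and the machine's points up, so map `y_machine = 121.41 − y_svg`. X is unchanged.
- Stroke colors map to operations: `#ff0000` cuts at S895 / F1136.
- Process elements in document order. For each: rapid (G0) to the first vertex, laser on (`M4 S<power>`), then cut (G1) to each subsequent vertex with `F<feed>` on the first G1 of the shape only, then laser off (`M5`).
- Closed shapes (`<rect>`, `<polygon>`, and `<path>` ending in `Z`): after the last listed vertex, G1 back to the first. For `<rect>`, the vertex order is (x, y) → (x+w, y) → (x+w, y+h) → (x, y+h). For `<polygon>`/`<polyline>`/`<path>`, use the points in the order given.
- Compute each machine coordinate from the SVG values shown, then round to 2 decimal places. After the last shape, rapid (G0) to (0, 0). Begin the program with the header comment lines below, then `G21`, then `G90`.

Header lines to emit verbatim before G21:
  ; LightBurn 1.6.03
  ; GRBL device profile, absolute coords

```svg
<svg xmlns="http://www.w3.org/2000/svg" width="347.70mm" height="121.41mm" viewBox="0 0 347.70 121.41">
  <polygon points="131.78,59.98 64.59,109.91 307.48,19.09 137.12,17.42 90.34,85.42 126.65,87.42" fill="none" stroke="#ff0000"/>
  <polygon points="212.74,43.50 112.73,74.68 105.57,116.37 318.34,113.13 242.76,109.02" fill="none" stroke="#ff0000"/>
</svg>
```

; LightBurn 1.6.03
; GRBL device profile, absolute coords
G21
G90
G0 X131.78 Y61.43
M4 S895
G1 X64.59 Y11.50 F1136
G1 X307.48 Y102.32
G1 X137.12 Y103.99
G1 X90.34 Y35.99
G1 X126.65 Y33.99
G1 X131.78 Y61.43
M5
G0 X212.74 Y77.91
M4 S895
G1 X112.73 Y46.73 F1136
G1 X105.57 Y5.04
G1 X318.34 Y8.28
G1 X242.76 Y12.39
G1 X212.74 Y77.91
M5
G0 X0.00 Y0.00

viewBox `0 0 347.70 121.41` with mm width/height → 1 unit = 1 mm. Flip: y_m = 121.41 − y_svg.

**Shape 1** — `<polygon>` closed polygon, stroke `#ff0000` → cut (S895, F1136). Machine vertices: (131.78,61.43) → (64.59,11.50) → (307.48,102.32) → (137.12,103.99) → (90.34,35.99) → (126.65,33.99) → (131.78,61.43). Closed: final G1 returns to the first vertex.

**Shape 2** — `<polygon>` closed polygon, stroke `#ff0000` → cut (S895, F1136). Machine vertices: (212.74,77.91) → (112.73,46.73) → (105.57,5.04) → (318.34,8.28) → (242.76,12.39) → (212.74,77.91). Closed: final G1 returns to the first vertex.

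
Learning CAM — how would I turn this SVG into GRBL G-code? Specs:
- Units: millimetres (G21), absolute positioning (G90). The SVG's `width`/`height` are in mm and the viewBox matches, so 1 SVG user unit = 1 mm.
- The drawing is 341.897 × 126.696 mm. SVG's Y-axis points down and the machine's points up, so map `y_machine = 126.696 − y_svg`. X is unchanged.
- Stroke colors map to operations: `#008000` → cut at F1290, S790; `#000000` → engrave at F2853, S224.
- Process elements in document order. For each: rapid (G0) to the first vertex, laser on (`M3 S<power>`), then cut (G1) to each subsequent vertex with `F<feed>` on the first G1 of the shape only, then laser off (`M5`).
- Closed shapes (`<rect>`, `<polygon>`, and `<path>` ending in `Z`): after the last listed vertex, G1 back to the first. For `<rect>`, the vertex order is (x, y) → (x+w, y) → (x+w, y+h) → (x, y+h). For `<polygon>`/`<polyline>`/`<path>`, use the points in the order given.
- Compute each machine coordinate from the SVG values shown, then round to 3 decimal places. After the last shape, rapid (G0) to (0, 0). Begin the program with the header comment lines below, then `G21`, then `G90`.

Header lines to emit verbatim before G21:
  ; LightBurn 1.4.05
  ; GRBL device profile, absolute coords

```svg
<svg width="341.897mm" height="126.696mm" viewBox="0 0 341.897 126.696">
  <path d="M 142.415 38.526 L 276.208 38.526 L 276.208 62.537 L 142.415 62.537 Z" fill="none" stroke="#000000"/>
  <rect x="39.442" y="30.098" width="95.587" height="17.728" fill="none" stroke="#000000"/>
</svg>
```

viewBox `0 0 341.897 126.696` with mm width/height → 1 unit = 1 mm. Flip: y_m = 126.696 − y_svg.

**Shape 1** — `<path>` rectangle, stroke `#000000` → engrave (S224, F2853). Machine vertices: (142.415,88.170) → (276.208,88.170) → (276.208,64.159) → (142.415,64.159) → (142.415,88.170). Closed: final G1 returns to the first vertex.

**Shape 2** — `<rect>` rectangle, stroke `#000000` → engrave (S224, F2853). Machine vertices: (39.442,96.598) → (135.029,96.598) → (135.029,78.870) → (39.442,78.870) → (39.442,96.598). Closed: final G1 returns to the first vertex.

; LightBurn 1.4.05
; GRBL device profile, absolute coords
G21
G90
G0 X142.415 Y88.170
M3 S224
G1 X276.208 Y88.170 F2853
G1 X276.208 Y64.159
G1 X142.415 Y64.159
G1 X142.415 Y88.170
M5
G0 X39.442 Y96.598
M3 S224
G1 X135.029 Y96.598 F2853
G1 X135.029 Y78.870
G1 X39.442 Y78.870
G1 X39.442 Y96.598
M5
G0 X0.000 Y0.000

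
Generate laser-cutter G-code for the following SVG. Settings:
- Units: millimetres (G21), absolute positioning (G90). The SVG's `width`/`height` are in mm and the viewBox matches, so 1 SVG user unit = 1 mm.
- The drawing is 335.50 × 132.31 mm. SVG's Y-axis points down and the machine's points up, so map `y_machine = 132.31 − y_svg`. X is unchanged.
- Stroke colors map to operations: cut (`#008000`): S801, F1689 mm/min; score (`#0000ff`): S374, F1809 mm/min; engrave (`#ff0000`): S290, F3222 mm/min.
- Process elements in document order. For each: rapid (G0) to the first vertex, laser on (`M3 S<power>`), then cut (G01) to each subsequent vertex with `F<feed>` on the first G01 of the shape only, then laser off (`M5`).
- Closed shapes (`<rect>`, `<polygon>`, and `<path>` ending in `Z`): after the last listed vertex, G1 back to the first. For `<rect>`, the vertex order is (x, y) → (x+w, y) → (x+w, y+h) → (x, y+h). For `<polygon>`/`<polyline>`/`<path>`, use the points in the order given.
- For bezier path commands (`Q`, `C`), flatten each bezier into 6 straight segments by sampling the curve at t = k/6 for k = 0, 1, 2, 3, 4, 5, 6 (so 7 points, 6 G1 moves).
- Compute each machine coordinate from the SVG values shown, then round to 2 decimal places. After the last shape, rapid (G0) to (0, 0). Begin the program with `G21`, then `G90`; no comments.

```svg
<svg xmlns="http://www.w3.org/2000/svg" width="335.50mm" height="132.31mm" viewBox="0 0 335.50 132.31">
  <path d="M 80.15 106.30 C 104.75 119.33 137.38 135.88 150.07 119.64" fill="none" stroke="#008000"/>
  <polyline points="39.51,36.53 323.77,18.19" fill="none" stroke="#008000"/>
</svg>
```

G21
G90
G0 X80.15 Y26.01
M3 S801
G01 X92.99 Y19.37 F1689
G01 X106.39 Y13.15
G01 X119.58 Y8.36
G01 X131.77 Y6.02
G01 X142.19 Y7.11
G01 X150.07 Y12.67
M5
G0 X39.51 Y95.78
M3 S801
G01 X323.77 Y114.12 F1689
M5
G0 X0.00 Y0.00

viewBox `0 0 335.50 132.31` with mm width/height → 1 unit = 1 mm. Flip: y_m = 132.31 − y_svg.

**Shape 1** — `<path>` cubic bezier, stroke `#008000` → cut (S801, F1689). Control points (SVG): P0=(80.15,106.30), P1=(104.75,119.33), P2=(137.38,135.88), P3=(150.07,119.64); sampled at t=k/6. Machine vertices: (80.15,26.01) → (92.99,19.37) → (106.39,13.15) → (119.58,8.36) → (131.77,6.02) → (142.19,7.11) → (150.07,12.67). Open path.

**Shape 2** — `<polyline>` line segment, stroke `#008000` → cut (S801, F1689). Machine vertices: (39.51,95.78) → (323.77,114.12). Open path.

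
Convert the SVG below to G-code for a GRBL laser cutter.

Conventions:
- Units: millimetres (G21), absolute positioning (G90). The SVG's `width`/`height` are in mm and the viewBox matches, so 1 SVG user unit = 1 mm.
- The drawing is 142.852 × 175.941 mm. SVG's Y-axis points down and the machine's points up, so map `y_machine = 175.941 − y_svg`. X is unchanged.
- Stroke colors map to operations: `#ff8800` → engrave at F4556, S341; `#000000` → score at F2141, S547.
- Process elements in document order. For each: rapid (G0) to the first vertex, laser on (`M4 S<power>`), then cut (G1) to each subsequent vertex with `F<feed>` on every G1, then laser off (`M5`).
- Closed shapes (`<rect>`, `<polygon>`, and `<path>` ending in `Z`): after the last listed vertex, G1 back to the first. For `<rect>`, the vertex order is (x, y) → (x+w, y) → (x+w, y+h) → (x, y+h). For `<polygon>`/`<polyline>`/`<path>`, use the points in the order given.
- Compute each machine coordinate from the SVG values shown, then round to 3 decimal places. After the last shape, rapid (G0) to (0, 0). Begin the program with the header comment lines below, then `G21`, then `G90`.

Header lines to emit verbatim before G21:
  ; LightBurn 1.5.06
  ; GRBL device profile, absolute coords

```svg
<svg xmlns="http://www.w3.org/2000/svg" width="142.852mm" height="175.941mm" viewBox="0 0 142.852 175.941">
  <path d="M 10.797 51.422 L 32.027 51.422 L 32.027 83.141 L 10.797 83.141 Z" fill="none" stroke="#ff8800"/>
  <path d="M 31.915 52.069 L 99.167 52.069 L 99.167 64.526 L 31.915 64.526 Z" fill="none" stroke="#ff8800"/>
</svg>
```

viewBox `0 0 142.852 175.941` with mm width/height → 1 unit = 1 mm. Flip: y_m = 175.941 − y_svg.

**Shape 1** — `<path>` rectangle, stroke `#ff8800` → engrave (S341, F4556). Machine vertices: (10.797,124.519) → (32.027,124.519) → (32.027,92.800) → (10.797,92.800) → (10.797,124.519). Closed: final G1 returns to the first vertex.

**Shape 2** — `<path>` rectangle, stroke `#ff8800` → engrave (S341, F4556). Machine vertices: (31.915,123.872) → (99.167,123.872) → (99.167,111.415) → (31.915,111.415) → (31.915,123.872). Closed: final G1 returns to the first vertex.

; LightBurn 1.5.06
; GRBL device profile, absolute coords
G21
G90
G0 X10.797 Y124.519
M4 S341
G1 X32.027 Y124.519 F4556
G1 X32.027 Y92.800 F4556
G1 X10.797 Y92.800 F4556
G1 X10.797 Y124.519 F4556
M5
G0 X31.915 Y123.872
M4 S341
G1 X99.167 Y123.872 F4556
G1 X99.167 Y111.415 F4556
G1 X31.915 Y111.415 F4556
G1 X31.915 Y123.872 F4556
M5
G0 X0.000 Y0.000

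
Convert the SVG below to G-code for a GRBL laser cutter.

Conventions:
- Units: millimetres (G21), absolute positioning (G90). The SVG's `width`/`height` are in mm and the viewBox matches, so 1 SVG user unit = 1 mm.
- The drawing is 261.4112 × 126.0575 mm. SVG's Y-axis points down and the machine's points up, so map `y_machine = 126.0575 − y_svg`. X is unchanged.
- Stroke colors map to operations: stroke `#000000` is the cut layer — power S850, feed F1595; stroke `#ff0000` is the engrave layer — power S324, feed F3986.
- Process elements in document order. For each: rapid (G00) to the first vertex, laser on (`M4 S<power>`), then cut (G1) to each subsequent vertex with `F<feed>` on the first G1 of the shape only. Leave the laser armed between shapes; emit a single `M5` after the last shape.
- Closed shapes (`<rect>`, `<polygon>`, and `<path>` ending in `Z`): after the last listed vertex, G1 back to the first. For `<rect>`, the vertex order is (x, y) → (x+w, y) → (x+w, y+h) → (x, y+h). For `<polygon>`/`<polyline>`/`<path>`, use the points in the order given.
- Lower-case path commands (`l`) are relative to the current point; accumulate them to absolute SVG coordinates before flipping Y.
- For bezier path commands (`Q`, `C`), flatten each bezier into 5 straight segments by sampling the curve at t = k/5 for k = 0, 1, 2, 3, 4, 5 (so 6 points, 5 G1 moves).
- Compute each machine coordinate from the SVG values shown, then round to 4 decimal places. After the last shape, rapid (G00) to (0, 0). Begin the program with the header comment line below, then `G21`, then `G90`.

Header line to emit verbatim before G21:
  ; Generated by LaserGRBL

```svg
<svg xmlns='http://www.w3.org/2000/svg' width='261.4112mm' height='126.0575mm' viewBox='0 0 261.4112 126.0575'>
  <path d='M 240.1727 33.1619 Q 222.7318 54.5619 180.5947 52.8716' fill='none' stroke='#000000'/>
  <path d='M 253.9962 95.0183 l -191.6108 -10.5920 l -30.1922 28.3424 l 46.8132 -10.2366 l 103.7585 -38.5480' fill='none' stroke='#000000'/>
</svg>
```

viewBox `0 0 261.4112 126.0575` with mm width/height → 1 unit = 1 mm. Flip: y_m = 126.0575 − y_svg.

**Shape 1** — `<path>` quadratic bezier, stroke `#000000` → cut (S850, F1595). Control points (SVG): P0=(240.1727,33.1619), P1=(222.7318,54.5619), P2=(180.5947,52.8716); sampled at t=k/5. Machine vertices: (240.1727,92.8956) → (232.2085,85.2592) → (222.2686,79.4700) → (210.3530,75.5281) → (196.4617,73.4334) → (180.5947,73.1859). Open path.

**Shape 2** — `<path>` open polyline, stroke `#000000` → cut (S850, F1595). Machine vertices: (253.9962,31.0392) → (62.3854,41.6312) → (32.1932,13.2888) → (79.0064,23.5254) → (182.7649,62.0734). Open path.

; Generated by LaserGRBL
G21
G90
G00 X240.1727 Y92.8956
M4 S850
G1 X232.2085 Y85.2592 F1595
G1 X222.2686 Y79.4700
G1 X210.3530 Y75.5281
G1 X196.4617 Y73.4334
G1 X180.5947 Y73.1859
G00 X253.9962 Y31.0392
M4 S850
G1 X62.3854 Y41.6312 F1595
G1 X32.1932 Y13.2888
G1 X79.0064 Y23.5254
G1 X182.7649 Y62.0734
M5
G00 X0.0000 Y0.0000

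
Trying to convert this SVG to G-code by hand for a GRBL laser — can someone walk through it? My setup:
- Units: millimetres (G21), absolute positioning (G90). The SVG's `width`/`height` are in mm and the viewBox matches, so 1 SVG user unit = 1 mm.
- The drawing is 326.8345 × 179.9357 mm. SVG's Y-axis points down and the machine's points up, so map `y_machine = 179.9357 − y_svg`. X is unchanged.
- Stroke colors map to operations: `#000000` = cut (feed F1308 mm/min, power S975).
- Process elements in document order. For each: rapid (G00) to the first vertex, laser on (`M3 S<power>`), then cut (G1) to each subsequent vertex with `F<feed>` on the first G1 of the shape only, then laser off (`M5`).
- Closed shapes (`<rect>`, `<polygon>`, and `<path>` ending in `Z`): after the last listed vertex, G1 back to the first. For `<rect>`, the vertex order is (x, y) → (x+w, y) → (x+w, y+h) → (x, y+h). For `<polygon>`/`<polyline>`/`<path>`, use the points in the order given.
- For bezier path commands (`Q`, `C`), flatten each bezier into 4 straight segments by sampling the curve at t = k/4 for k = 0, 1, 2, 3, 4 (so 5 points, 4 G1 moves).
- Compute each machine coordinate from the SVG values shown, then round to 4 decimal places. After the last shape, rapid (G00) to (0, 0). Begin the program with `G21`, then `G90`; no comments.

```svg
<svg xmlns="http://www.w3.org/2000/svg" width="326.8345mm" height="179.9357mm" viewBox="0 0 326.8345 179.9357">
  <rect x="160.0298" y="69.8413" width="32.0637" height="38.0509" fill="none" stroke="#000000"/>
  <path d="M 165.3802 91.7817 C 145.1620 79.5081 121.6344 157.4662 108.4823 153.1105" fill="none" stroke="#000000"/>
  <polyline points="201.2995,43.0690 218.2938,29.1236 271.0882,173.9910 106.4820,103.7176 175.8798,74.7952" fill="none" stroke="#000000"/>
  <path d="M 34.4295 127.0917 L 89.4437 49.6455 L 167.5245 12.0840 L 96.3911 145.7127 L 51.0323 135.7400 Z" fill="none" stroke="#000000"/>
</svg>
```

viewBox `0 0 326.8345 179.9357` with mm width/height → 1 unit = 1 mm. Flip: y_m = 179.9357 − y_svg.

**Shape 1** — `<rect>` rectangle, stroke `#000000` → cut (S975, F1308). Machine vertices: (160.0298,110.0944) → (192.0935,110.0944) → (192.0935,72.0435) → (160.0298,72.0435) → (160.0298,110.0944). Closed: final G1 returns to the first vertex.

**Shape 2** — `<path>` cubic bezier, stroke `#000000` → cut (S975, F1308). Control points (SVG): P0=(165.3802,91.7817), P1=(145.1620,79.5081), P2=(121.6344,157.4662), P3=(108.4823,153.1105); sampled at t=k/4. Machine vertices: (165.3802,88.1540) → (149.8099,83.1368) → (134.2815,60.4588) → (120.0780,36.2962) → (108.4823,26.8252). Open path.

**Shape 3** — `<polyline>` open polyline, stroke `#000000` → cut (S975, F1308). Machine vertices: (201.2995,136.8667) → (218.2938,150.8121) → (271.0882,5.9447) → (106.4820,76.2181) → (175.8798,105.1405). Open path.

**Shape 4** — `<path>` closed polygon, stroke `#000000` → cut (S975, F1308). Machine vertices: (34.4295,52.8440) → (89.4437,130.2902) → (167.5245,167.8517) → (96.3911,34.2230) → (51.0323,44.1957) → (34.4295,52.8440). Closed: final G1 returns to the first vertex.

G21
G90
G00 X160.0298 Y110.0944
M3 S975
G1 X192.0935 Y110.0944 F1308
G1 X192.0935 Y72.0435
G1 X160.0298 Y72.0435
G1 X160.0298 Y110.0944
M5
G00 X165.3802 Y88.1540
M3 S975
G1 X149.8099 Y83.1368 F1308
G1 X134.2815 Y60.4588
G1 X120.0780 Y36.2962
G1 X108.4823 Y26.8252
M5
G00 X201.2995 Y136.8667
M3 S975
G1 X218.2938 Y150.8121 F1308
G1 X271.0882 Y5.9447
G1 X106.4820 Y76.2181
G1 X175.8798 Y105.1405
M5
G00 X34.4295 Y52.8440
M3 S975
G1 X89.4437 Y130.2902 F1308
G1 X167.5245 Y167.8517
G1 X96.3911 Y34.2230
G1 X51.0323 Y44.1957
G1 X34.4295 Y52.8440
M5
G00 X0.0000 Y0.0000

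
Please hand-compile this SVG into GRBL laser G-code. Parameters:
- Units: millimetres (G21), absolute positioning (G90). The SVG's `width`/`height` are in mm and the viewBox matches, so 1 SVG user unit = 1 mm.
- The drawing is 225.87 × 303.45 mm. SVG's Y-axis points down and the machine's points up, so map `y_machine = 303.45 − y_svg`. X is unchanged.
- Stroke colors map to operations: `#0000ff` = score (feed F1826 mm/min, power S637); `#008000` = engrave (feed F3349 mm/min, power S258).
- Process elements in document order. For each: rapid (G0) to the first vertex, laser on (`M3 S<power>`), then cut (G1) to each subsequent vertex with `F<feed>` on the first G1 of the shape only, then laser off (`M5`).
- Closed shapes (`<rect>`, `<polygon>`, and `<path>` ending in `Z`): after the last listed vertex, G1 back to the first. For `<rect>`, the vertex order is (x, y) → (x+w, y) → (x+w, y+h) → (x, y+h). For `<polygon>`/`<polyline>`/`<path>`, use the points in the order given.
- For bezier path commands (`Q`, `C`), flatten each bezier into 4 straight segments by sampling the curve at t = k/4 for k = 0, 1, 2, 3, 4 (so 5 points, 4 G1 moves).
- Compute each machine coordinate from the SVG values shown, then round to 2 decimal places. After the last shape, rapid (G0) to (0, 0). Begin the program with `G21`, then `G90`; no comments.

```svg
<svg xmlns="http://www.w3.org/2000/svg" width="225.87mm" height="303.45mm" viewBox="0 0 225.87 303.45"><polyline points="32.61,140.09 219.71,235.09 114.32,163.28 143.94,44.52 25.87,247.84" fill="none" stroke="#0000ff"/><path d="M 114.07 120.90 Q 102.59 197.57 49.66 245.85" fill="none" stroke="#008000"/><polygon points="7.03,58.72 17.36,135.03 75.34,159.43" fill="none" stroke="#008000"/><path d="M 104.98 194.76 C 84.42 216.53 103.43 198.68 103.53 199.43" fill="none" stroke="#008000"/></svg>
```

G21
G90
G0 X32.61 Y163.36
M3 S637
G1 X219.71 Y68.36 F1826
G1 X114.32 Y140.17
G1 X143.94 Y258.93
G1 X25.87 Y55.61
M5
G0 X114.07 Y182.55
M3 S258
G1 X105.74 Y145.99 F3349
G1 X92.23 Y112.98
G1 X73.53 Y83.51
G1 X49.66 Y57.60
M5
G0 X7.03 Y244.73
M3 S258
G1 X17.36 Y168.42 F3349
G1 X75.34 Y144.02
G1 X7.03 Y244.73
M5
G0 X104.98 Y108.69
M3 S258
G1 X96.07 Y98.88 F3349
G1 X96.51 Y98.47
G1 X100.82 Y102.00
G1 X103.53 Y104.02
M5
G0 X0.00 Y0.00

1 u = 1 mm; y_m = 303.45 − y.

[1] `<polyline>` open polyline, #0000ff→score S637 F1826: (32.61,163.36) → (219.71,68.36) → (114.32,140.17) → (143.94,258.93) → (25.87,55.61)

[2] `<path>` quadratic bezier, #008000→engrave S258 F3349: (114.07,182.55) → (105.74,145.99) → (92.23,112.98) → (73.53,83.51) → (49.66,57.60)

[3] `<polygon>` closed polygon, #008000→engrave S258 F3349: (7.03,244.73) → (17.36,168.42) → (75.34,144.02) → (7.03,244.73) (closed)

[4] `<path>` cubic bezier, #008000→engrave S258 F3349: (104.98,108.69) → (96.07,98.88) → (96.51,98.47) → (100.82,102.00) → (103.53,104.02)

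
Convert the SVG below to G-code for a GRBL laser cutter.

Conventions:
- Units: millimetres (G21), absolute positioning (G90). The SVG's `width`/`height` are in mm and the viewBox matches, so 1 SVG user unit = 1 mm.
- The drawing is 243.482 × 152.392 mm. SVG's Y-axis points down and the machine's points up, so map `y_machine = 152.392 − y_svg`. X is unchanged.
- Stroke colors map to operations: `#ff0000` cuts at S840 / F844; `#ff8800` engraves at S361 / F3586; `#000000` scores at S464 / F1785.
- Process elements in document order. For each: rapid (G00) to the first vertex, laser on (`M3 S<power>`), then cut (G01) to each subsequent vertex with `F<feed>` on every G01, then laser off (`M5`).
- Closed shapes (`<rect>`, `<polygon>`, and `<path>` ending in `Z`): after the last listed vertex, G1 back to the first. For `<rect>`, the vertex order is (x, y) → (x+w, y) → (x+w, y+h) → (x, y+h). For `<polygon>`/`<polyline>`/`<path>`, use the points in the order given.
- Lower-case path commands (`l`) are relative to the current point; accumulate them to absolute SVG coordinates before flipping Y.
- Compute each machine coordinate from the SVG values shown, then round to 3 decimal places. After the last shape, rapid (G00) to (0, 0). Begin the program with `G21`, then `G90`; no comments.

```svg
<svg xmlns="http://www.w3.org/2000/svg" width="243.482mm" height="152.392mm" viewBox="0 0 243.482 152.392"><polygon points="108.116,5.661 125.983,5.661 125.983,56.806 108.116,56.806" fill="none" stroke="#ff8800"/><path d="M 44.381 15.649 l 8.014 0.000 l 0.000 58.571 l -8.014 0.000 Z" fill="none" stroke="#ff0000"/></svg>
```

viewBox `0 0 243.482 152.392` with mm width/height → 1 unit = 1 mm. Flip: y_m = 152.392 − y_svg.

**Shape 1** — `<polygon>` rectangle, stroke `#ff8800` → engrave (S361, F3586). Machine vertices: (108.116,146.731) → (125.983,146.731) → (125.983,95.586) → (108.116,95.586) → (108.116,146.731). Closed: final G1 returns to the first vertex.

**Shape 2** — `<path>` rectangle, stroke `#ff0000` → cut (S840, F844). Machine vertices: (44.381,136.743) → (52.395,136.743) → (52.395,78.172) → (44.381,78.172) → (44.381,136.743). Closed: final G1 returns to the first vertex.

G21
G90
G00 X108.116 Y146.731
M3 S361
G01 X125.983 Y146.731 F3586
G01 X125.983 Y95.586 F3586
G01 X108.116 Y95.586 F3586
G01 X108.116 Y146.731 F3586
M5
G00 X44.381 Y136.743
M3 S840
G01 X52.395 Y136.743 F844
G01 X52.395 Y78.172 F844
G01 X44.381 Y78.172 F844
G01 X44.381 Y136.743 F844
M5
G00 X0.000 Y0.000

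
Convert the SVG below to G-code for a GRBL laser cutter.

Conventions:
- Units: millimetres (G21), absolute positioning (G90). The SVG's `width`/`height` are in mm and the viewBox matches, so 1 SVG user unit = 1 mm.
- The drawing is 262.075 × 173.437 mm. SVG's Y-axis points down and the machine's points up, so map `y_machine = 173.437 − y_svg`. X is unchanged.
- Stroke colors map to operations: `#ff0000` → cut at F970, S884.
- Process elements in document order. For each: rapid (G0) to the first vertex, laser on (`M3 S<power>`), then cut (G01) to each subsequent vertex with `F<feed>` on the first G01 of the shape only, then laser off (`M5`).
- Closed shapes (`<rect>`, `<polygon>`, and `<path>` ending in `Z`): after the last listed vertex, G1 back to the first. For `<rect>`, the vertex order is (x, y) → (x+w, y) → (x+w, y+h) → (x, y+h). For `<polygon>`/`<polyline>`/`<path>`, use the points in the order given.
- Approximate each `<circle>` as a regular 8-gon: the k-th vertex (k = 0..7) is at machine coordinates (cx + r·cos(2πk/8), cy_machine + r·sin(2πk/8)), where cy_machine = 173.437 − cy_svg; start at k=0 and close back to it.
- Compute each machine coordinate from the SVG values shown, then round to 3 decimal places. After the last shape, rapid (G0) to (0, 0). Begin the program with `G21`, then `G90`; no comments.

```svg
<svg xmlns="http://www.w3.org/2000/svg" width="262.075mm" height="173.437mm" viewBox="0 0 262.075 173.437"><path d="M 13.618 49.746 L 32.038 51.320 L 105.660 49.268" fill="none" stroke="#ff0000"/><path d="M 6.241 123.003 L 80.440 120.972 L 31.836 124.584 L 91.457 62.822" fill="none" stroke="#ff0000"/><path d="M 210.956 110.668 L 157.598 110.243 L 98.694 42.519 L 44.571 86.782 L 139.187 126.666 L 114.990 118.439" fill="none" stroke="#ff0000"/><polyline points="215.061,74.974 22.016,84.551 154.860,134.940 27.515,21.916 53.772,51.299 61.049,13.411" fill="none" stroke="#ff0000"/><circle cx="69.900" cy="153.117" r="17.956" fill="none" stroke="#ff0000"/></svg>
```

G21
G90
G0 X13.618 Y123.691
M3 S884
G01 X32.038 Y122.117 F970
G01 X105.660 Y124.169
M5
G0 X6.241 Y50.434
M3 S884
G01 X80.440 Y52.465 F970
G01 X31.836 Y48.853
G01 X91.457 Y110.615
M5
G0 X210.956 Y62.769
M3 S884
G01 X157.598 Y63.194 F970
G01 X98.694 Y130.918
G01 X44.571 Y86.655
G01 X139.187 Y46.771
G01 X114.990 Y54.998
M5
G0 X215.061 Y98.463
M3 S884
G01 X22.016 Y88.886 F970
G01 X154.860 Y38.497
G01 X27.515 Y151.521
G01 X53.772 Y122.138
G01 X61.049 Y160.026
M5
G0 X87.856 Y20.320
M3 S884
G01 X82.597 Y33.017 F970
G01 X69.900 Y38.276
G01 X57.203 Y33.017
G01 X51.944 Y20.320
G01 X57.203 Y7.623
G01 X69.900 Y2.364
G01 X82.597 Y7.623
G01 X87.856 Y20.320
M5
G0 X0.000 Y0.000

1 u = 1 mm; y_m = 173.437 − y.

[1] `<path>` open polyline, #ff0000→cut S884 F970: (13.618,123.691) → (32.038,122.117) → (105.660,124.169)

[2] `<path>` open polyline, #ff0000→cut S884 F970: (6.241,50.434) → (80.440,52.465) → (31.836,48.853) → (91.457,110.615)

[3] `<path>` open polyline, #ff0000→cut S884 F970: (210.956,62.769) → (157.598,63.194) → (98.694,130.918) → (44.571,86.655) → (139.187,46.771) → (114.990,54.998)

[4] `<polyline>` open polyline, #ff0000→cut S884 F970: (215.061,98.463) → (22.016,88.886) → (154.860,38.497) → (27.515,151.521) → (53.772,122.138) → (61.049,160.026)

[5] `<circle>` circle, #ff0000→cut S884 F970: (87.856,20.320) → (82.597,33.017) → (69.900,38.276) → (57.203,33.017) → (51.944,20.320) → (57.203,7.623) → (69.900,2.364) → (82.597,7.623) → (87.856,20.320) (closed)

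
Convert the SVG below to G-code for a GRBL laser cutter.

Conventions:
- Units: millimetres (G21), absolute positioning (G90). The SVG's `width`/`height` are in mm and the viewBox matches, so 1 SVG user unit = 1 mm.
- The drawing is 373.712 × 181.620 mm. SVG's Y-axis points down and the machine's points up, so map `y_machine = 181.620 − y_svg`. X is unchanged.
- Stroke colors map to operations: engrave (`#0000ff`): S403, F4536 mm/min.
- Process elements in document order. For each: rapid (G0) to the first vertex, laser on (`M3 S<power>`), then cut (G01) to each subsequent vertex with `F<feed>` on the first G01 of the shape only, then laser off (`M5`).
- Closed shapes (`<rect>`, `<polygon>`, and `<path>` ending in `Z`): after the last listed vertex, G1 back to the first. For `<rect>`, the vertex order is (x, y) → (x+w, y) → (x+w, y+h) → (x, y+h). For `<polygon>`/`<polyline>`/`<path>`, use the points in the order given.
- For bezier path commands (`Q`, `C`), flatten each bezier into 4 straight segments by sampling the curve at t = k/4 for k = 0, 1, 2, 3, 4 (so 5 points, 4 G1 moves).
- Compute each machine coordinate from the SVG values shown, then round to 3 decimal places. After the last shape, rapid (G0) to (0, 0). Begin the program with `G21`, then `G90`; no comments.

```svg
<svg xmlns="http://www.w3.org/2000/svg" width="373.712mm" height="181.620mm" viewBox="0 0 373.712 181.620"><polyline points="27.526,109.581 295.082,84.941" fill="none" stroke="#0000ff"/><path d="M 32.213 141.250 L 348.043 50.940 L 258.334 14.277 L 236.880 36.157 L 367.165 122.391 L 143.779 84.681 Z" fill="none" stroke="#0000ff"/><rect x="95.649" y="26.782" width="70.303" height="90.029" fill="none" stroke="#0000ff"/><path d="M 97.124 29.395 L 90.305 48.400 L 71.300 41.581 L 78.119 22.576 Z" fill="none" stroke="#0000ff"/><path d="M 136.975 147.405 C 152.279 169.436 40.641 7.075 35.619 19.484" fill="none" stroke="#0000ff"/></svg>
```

1 u = 1 mm; y_m = 181.620 − y.

[1] `<polyline>` line segment, #0000ff→engrave S403 F4536: (27.526,72.039) → (295.082,96.679)

[2] `<path>` closed polygon, #0000ff→engrave S403 F4536: (32.213,40.370) → (348.043,130.680) → (258.334,167.343) → (236.880,145.463) → (367.165,59.229) → (143.779,96.939) → (32.213,40.370) (closed)

[3] `<rect>` rectangle, #0000ff→engrave S403 F4536: (95.649,154.838) → (165.952,154.838) → (165.952,64.809) → (95.649,64.809) → (95.649,154.838) (closed)

[4] `<path>` regular polygon, #0000ff→engrave S403 F4536: (97.124,152.225) → (90.305,133.220) → (71.300,140.039) → (78.119,159.044) → (97.124,152.225) (closed)

[5] `<path>` cubic bezier, #0000ff→engrave S403 F4536: (136.975,34.215) → (128.301,46.653) → (93.919,94.567) → (55.727,144.285) → (35.619,162.136)

G21
G90
G0 X27.526 Y72.039
M3 S403
G01 X295.082 Y96.679 F4536
M5
G0 X32.213 Y40.370
M3 S403
G01 X348.043 Y130.680 F4536
G01 X258.334 Y167.343
G01 X236.880 Y145.463
G01 X367.165 Y59.229
G01 X143.779 Y96.939
G01 X32.213 Y40.370
M5
G0 X95.649 Y154.838
M3 S403
G01 X165.952 Y154.838 F4536
G01 X165.952 Y64.809
G01 X95.649 Y64.809
G01 X95.649 Y154.838
M5
G0 X97.124 Y152.225
M3 S403
G01 X90.305 Y133.220 F4536
G01 X71.300 Y140.039
G01 X78.119 Y159.044
G01 X97.124 Y152.225
M5
G0 X136.975 Y34.215
M3 S403
G01 X128.301 Y46.653 F4536
G01 X93.919 Y94.567
G01 X55.727 Y144.285
G01 X35.619 Y162.136
M5
G0 X0.000 Y0.000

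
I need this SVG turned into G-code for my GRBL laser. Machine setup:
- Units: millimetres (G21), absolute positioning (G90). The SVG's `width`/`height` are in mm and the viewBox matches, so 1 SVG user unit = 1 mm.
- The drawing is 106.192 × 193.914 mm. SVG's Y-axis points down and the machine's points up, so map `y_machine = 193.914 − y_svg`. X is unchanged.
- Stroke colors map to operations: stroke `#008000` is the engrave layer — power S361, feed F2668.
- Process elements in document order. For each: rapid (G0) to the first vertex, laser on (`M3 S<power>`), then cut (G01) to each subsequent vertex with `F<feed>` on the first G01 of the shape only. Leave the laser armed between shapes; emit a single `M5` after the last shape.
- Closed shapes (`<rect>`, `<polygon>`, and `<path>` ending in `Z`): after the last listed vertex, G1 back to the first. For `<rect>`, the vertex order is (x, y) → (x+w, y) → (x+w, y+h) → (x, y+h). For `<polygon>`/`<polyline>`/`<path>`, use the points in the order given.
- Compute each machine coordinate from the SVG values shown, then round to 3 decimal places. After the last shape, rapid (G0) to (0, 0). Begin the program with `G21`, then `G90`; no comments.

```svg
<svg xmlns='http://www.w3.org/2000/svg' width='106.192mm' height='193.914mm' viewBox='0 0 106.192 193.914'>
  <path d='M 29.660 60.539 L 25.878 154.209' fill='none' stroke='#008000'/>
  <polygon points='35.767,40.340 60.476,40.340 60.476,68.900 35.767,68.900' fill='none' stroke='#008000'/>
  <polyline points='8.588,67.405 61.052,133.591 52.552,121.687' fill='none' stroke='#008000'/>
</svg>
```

G21
G90
G0 X29.660 Y133.375
M3 S361
G01 X25.878 Y39.705 F2668
G0 X35.767 Y153.574
M3 S361
G01 X60.476 Y153.574 F2668
G01 X60.476 Y125.014
G01 X35.767 Y125.014
G01 X35.767 Y153.574
G0 X8.588 Y126.509
M3 S361
G01 X61.052 Y60.323 F2668
G01 X52.552 Y72.227
M5
G0 X0.000 Y0.000

viewBox `0 0 106.192 193.914` with mm width/height → 1 unit = 1 mm. Flip: y_m = 193.914 − y_svg.

**Shape 1** — `<path>` line segment, stroke `#008000` → engrave (S361, F2668). Machine vertices: (29.660,133.375) → (25.878,39.705). Open path.

**Shape 2** — `<polygon>` rectangle, stroke `#008000` → engrave (S361, F2668). Machine vertices: (35.767,153.574) → (60.476,153.574) → (60.476,125.014) → (35.767,125.014) → (35.767,153.574). Closed: final G1 returns to the first vertex.

**Shape 3** — `<polyline>` open polyline, stroke `#008000` → engrave (S361, F2668). Machine vertices: (8.588,126.509) → (61.052,60.323) → (52.552,72.227). Open path.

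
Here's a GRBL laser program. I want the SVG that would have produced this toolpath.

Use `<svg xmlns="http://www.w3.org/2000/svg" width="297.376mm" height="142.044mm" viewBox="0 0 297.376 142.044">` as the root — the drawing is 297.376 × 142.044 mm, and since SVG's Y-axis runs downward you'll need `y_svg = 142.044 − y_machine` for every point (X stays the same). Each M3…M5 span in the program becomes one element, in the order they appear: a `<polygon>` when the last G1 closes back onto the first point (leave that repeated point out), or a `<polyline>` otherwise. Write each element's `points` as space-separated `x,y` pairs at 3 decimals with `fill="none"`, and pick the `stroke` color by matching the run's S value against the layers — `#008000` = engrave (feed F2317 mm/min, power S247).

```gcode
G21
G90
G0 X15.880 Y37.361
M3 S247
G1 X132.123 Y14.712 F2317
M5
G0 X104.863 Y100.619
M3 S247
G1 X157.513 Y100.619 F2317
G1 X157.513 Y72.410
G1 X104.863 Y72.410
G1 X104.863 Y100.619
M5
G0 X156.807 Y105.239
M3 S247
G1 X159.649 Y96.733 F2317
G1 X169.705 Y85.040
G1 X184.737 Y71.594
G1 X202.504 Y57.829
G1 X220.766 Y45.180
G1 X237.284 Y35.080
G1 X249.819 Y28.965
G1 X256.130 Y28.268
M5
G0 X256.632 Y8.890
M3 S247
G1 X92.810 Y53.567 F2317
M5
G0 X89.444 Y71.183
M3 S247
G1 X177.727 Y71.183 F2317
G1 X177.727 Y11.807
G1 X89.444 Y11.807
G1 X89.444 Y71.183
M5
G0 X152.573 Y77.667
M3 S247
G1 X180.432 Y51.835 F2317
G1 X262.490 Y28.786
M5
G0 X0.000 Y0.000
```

<svg xmlns="http://www.w3.org/2000/svg" width="297.376mm" height="142.044mm" viewBox="0 0 297.376 142.044">
  <polyline points="15.880,104.683 132.123,127.332" fill="none" stroke="#008000"/>
  <polygon points="104.863,41.425 157.513,41.425 157.513,69.634 104.863,69.634" fill="none" stroke="#008000"/>
  <polyline points="156.807,36.805 159.649,45.311 169.705,57.004 184.737,70.450 202.504,84.215 220.766,96.864 237.284,106.964 249.819,113.079 256.130,113.776" fill="none" stroke="#008000"/>
  <polyline points="256.632,133.154 92.810,88.477" fill="none" stroke="#008000"/>
  <polygon points="89.444,70.861 177.727,70.861 177.727,130.237 89.444,130.237" fill="none" stroke="#008000"/>
  <polyline points="152.573,64.377 180.432,90.209 262.490,113.258" fill="none" stroke="#008000"/>
</svg>

y_svg = 142.044 − y_m. Every run uses S247, so all elements get stroke `#008000` (engrave).

[1] open run; points: 15.880,104.683 132.123,127.332

[2] closed run; points: 104.863,41.425 157.513,41.425 157.513,69.634 104.863,69.634

[3] open run; points: 156.807,36.805 159.649,45.311 169.705,57.004 184.737,70.450 202.504,84.215 220.766,96.864 237.284,106.964 249.819,113.079 256.130,113.776

[4] open run; points: 256.632,133.154 92.810,88.477

[5] closed run; points: 89.444,70.861 177.727,70.861 177.727,130.237 89.444,130.237

[6] open run; points: 152.573,64.377 180.432,90.209 262.490,113.258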